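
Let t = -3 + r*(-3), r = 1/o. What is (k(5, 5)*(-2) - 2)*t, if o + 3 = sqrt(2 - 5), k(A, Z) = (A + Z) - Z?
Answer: 27 - 3*I*sqrt(3) ≈ 27.0 - 5.1962*I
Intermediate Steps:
k(A, Z) = A
o = -3 + I*sqrt(3) (o = -3 + sqrt(2 - 5) = -3 + sqrt(-3) = -3 + I*sqrt(3) ≈ -3.0 + 1.732*I)
r = 1/(-3 + I*sqrt(3)) ≈ -0.25 - 0.14434*I
t = -9/4 + I*sqrt(3)/4 (t = -3 + (-1/4 - I*sqrt(3)/12)*(-3) = -3 + (3/4 + I*sqrt(3)/4) = -9/4 + I*sqrt(3)/4 ≈ -2.25 + 0.43301*I)
(k(5, 5)*(-2) - 2)*t = (5*(-2) - 2)*(-9/4 + I*sqrt(3)/4) = (-10 - 2)*(-9/4 + I*sqrt(3)/4) = -12*(-9/4 + I*sqrt(3)/4) = 27 - 3*I*sqrt(3)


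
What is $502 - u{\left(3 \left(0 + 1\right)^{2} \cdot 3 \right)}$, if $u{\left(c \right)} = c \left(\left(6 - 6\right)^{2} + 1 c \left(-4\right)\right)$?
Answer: $826$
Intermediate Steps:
$u{\left(c \right)} = - 4 c^{2}$ ($u{\left(c \right)} = c \left(\left(6 - 6\right)^{2} + c \left(-4\right)\right) = c \left(0^{2} - 4 c\right) = c \left(0 - 4 c\right) = c \left(- 4 c\right) = - 4 c^{2}$)
$502 - u{\left(3 \left(0 + 1\right)^{2} \cdot 3 \right)} = 502 - - 4 \left(3 \left(0 + 1\right)^{2} \cdot 3\right)^{2} = 502 - - 4 \left(3 \cdot 1^{2} \cdot 3\right)^{2} = 502 - - 4 \left(3 \cdot 1 \cdot 3\right)^{2} = 502 - - 4 \left(3 \cdot 3\right)^{2} = 502 - - 4 \cdot 9^{2} = 502 - \left(-4\right) 81 = 502 - -324 = 502 + 324 = 826$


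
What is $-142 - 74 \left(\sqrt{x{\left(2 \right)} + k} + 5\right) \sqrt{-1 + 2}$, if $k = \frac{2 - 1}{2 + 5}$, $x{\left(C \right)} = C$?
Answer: $-512 - \frac{74 \sqrt{105}}{7} \approx -620.33$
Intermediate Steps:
$k = \frac{1}{7}$ ($k = 1 \cdot \frac{1}{7} = \frac{1}{7} \approx 0.14286$)
$-142 - 74 \left(\sqrt{x{\left(2 \right)} + k} + 5\right) \sqrt{-1 + 2} = -142 - 74 \left(\sqrt{2 + \frac{1}{7}} + 5\right) \sqrt{-1 + 2} = -142 - 74 \left(\sqrt{\frac{15}{7}} + 5\right) \sqrt{1} = -142 - 74 \left(\frac{\sqrt{105}}{7} + 5\right) 1 = -142 - 74 \left(5 + \frac{\sqrt{105}}{7}\right) 1 = -142 - 74 \left(5 + \frac{\sqrt{105}}{7}\right) = -142 - \left(370 + \frac{74 \sqrt{105}}{7}\right) = -512 - \frac{74 \sqrt{105}}{7}$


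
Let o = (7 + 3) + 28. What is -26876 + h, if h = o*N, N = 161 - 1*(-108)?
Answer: -16654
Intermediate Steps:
o = 38 (o = 10 + 28 = 38)
N = 269 (N = 161 + 108 = 269)
h = 10222 (h = 38*269 = 10222)
-26876 + h = -26876 + 10222 = -16654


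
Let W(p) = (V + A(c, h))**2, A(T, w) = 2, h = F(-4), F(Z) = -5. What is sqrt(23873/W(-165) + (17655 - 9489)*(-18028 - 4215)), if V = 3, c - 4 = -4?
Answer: I*sqrt(4540884577)/5 ≈ 13477.0*I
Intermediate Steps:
c = 0 (c = 4 - 4 = 0)
h = -5
W(p) = 25 (W(p) = (3 + 2)**2 = 5**2 = 25)
sqrt(23873/W(-165) + (17655 - 9489)*(-18028 - 4215)) = sqrt(23873/25 + (17655 - 9489)*(-18028 - 4215)) = sqrt(23873*(1/25) + 8166*(-22243)) = sqrt(23873/25 - 181636338) = sqrt(-4540884577/25) = I*sqrt(4540884577)/5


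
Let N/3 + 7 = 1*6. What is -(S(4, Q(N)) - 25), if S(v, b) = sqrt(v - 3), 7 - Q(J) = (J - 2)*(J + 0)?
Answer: 24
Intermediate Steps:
N = -3 (N = -21 + 3*(1*6) = -21 + 3*6 = -21 + 18 = -3)
Q(J) = 7 - J*(-2 + J) (Q(J) = 7 - (J - 2)*(J + 0) = 7 - (-2 + J)*J = 7 - J*(-2 + J))
S(v, b) = sqrt(-3 + v)
-(S(4, Q(N)) - 25) = -(sqrt(-3 + 4) - 25) = -(sqrt(1) - 25) = -(1 - 25) = -1*(-24) = 24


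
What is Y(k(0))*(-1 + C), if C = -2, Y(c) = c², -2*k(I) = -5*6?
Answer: -675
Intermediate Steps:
k(I) = 15 (k(I) = -(-5)*6/2 = -½*(-30) = 15)
Y(k(0))*(-1 + C) = 15²*(-1 - 2) = 225*(-3) = -675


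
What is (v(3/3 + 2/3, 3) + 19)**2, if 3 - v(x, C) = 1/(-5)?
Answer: 12321/25 ≈ 492.84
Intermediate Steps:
v(x, C) = 16/5 (v(x, C) = 3 - 1/(-5) = 3 - 1*(-1/5) = 3 + 1/5 = 16/5)
(v(3/3 + 2/3, 3) + 19)**2 = (16/5 + 19)**2 = (111/5)**2 = 12321/25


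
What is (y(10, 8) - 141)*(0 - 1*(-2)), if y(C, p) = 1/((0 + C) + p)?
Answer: -2537/9 ≈ -281.89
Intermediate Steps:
y(C, p) = 1/(C + p)
(y(10, 8) - 141)*(0 - 1*(-2)) = (1/(10 + 8) - 141)*(0 - 1*(-2)) = (1/18 - 141)*(0 + 2) = (1/18 - 141)*2 = -2537/18*2 = -2537/9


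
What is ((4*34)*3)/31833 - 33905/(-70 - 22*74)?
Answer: 119998961/6005826 ≈ 19.980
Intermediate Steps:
((4*34)*3)/31833 - 33905/(-70 - 22*74) = (136*3)*(1/31833) - 33905/(-70 - 1628) = 408*(1/31833) - 33905/(-1698) = 136/10611 - 33905*(-1/1698) = 136/10611 + 33905/1698 = 119998961/6005826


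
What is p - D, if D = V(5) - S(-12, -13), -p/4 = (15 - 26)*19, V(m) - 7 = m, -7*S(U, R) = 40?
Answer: 5728/7 ≈ 818.29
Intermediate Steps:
S(U, R) = -40/7 (S(U, R) = -⅐*40 = -40/7)
V(m) = 7 + m
p = 836 (p = -4*(15 - 26)*19 = -(-44)*19 = -4*(-209) = 836)
D = 124/7 (D = (7 + 5) - 1*(-40/7) = 12 + 40/7 = 124/7 ≈ 17.714)
p - D = 836 - 1*124/7 = 836 - 124/7 = 5728/7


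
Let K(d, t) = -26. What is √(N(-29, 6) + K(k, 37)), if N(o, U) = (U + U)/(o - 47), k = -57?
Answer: I*√9443/19 ≈ 5.1145*I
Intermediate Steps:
N(o, U) = 2*U/(-47 + o) (N(o, U) = (2*U)/(-47 + o) = 2*U/(-47 + o))
√(N(-29, 6) + K(k, 37)) = √(2*6/(-47 - 29) - 26) = √(2*6/(-76) - 26) = √(2*6*(-1/76) - 26) = √(-3/19 - 26) = √(-497/19) = I*√9443/19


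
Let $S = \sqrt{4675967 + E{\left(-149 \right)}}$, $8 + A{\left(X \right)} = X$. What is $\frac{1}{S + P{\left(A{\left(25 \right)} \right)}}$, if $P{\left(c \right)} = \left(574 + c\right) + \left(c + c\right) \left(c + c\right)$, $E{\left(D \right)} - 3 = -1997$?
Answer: $- \frac{1747}{1621964} + \frac{\sqrt{4673973}}{1621964} \approx 0.00025582$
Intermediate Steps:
$E{\left(D \right)} = -1994$ ($E{\left(D \right)} = 3 - 1997 = -1994$)
$A{\left(X \right)} = -8 + X$
$S = \sqrt{4673973}$ ($S = \sqrt{4675967 - 1994} = \sqrt{4673973} \approx 2161.9$)
$P{\left(c \right)} = 574 + c + 4 c^{2}$ ($P{\left(c \right)} = \left(574 + c\right) + 2 c 2 c = \left(574 + c\right) + 4 c^{2} = 574 + c + 4 c^{2}$)
$\frac{1}{S + P{\left(A{\left(25 \right)} \right)}} = \frac{1}{\sqrt{4673973} + \left(574 + \left(-8 + 25\right) + 4 \left(-8 + 25\right)^{2}\right)} = \frac{1}{\sqrt{4673973} + \left(574 + 17 + 4 \cdot 17^{2}\right)} = \frac{1}{\sqrt{4673973} + \left(574 + 17 + 4 \cdot 289\right)} = \frac{1}{\sqrt{4673973} + \left(574 + 17 + 1156\right)} = \frac{1}{\sqrt{4673973} + 1747} = \frac{1}{1747 + \sqrt{4673973}}$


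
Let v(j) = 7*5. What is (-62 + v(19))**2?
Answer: 729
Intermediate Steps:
v(j) = 35
(-62 + v(19))**2 = (-62 + 35)**2 = (-27)**2 = 729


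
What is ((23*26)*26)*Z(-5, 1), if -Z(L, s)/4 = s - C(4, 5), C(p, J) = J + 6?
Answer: 621920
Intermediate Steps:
C(p, J) = 6 + J
Z(L, s) = 44 - 4*s (Z(L, s) = -4*(s - (6 + 5)) = -4*(s - 1*11) = -4*(s - 11) = -4*(-11 + s) = 44 - 4*s)
((23*26)*26)*Z(-5, 1) = ((23*26)*26)*(44 - 4*1) = (598*26)*(44 - 4) = 15548*40 = 621920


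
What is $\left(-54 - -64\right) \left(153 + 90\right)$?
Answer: $2430$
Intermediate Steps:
$\left(-54 - -64\right) \left(153 + 90\right) = \left(-54 + 64\right) 243 = 10 \cdot 243 = 2430$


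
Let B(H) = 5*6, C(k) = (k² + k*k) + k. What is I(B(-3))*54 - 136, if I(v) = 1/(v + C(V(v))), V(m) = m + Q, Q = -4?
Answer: -95717/704 ≈ -135.96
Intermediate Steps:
V(m) = -4 + m (V(m) = m - 4 = -4 + m)
C(k) = k + 2*k² (C(k) = (k² + k²) + k = 2*k² + k = k + 2*k²)
B(H) = 30
I(v) = 1/(v + (-7 + 2*v)*(-4 + v)) (I(v) = 1/(v + (-4 + v)*(1 + 2*(-4 + v))) = 1/(v + (-4 + v)*(1 + (-8 + 2*v))) = 1/(v + (-4 + v)*(-7 + 2*v)) = 1/(v + (-7 + 2*v)*(-4 + v)))
I(B(-3))*54 - 136 = 54/(30 + (-7 + 2*30)*(-4 + 30)) - 136 = 54/(30 + (-7 + 60)*26) - 136 = 54/(30 + 53*26) - 136 = 54/(30 + 1378) - 136 = 54/1408 - 136 = (1/1408)*54 - 136 = 27/704 - 136 = -95717/704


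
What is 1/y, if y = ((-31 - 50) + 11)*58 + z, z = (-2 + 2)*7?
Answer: -1/4060 ≈ -0.00024631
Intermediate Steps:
z = 0 (z = 0*7 = 0)
y = -4060 (y = ((-31 - 50) + 11)*58 + 0 = (-81 + 11)*58 + 0 = -70*58 + 0 = -4060 + 0 = -4060)
1/y = 1/(-4060) = -1/4060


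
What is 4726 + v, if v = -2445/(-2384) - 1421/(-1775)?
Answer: 20006269139/4231600 ≈ 4727.8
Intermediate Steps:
v = 7727539/4231600 (v = -2445*(-1/2384) - 1421*(-1/1775) = 2445/2384 + 1421/1775 = 7727539/4231600 ≈ 1.8262)
4726 + v = 4726 + 7727539/4231600 = 20006269139/4231600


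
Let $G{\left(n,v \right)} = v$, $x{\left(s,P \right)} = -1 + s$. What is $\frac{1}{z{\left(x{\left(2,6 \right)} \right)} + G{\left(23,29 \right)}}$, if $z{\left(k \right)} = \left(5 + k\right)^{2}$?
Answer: $\frac{1}{65} \approx 0.015385$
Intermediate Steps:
$\frac{1}{z{\left(x{\left(2,6 \right)} \right)} + G{\left(23,29 \right)}} = \frac{1}{\left(5 + \left(-1 + 2\right)\right)^{2} + 29} = \frac{1}{\left(5 + 1\right)^{2} + 29} = \frac{1}{6^{2} + 29} = \frac{1}{36 + 29} = \frac{1}{65}$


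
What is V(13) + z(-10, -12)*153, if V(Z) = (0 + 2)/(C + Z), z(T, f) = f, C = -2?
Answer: -20194/11 ≈ -1835.8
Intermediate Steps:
V(Z) = 2/(-2 + Z) (V(Z) = (0 + 2)/(-2 + Z) = 2/(-2 + Z))
V(13) + z(-10, -12)*153 = 2/(-2 + 13) - 12*153 = 2/11 - 1836 = -20194/11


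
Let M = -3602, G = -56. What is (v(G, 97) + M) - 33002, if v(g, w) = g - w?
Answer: -36757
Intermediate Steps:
(v(G, 97) + M) - 33002 = ((-56 - 1*97) - 3602) - 33002 = ((-56 - 97) - 3602) - 33002 = (-153 - 3602) - 33002 = -3755 - 33002 = -36757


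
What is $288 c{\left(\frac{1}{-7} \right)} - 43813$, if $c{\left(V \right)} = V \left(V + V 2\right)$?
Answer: $- \frac{2145973}{49} \approx -43795.0$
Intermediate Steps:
$c{\left(V \right)} = 3 V^{2}$ ($c{\left(V \right)} = V \left(V + 2 V\right) = V 3 V = 3 V^{2}$)
$288 c{\left(\frac{1}{-7} \right)} - 43813 = 288 \cdot 3 \left(\frac{1}{-7}\right)^{2} - 43813 = 288 \cdot 3 \left(- \frac{1}{7}\right)^{2} - 43813 = 288 \cdot 3 \cdot \frac{1}{49} - 43813 = 288 \cdot \frac{3}{49} - 43813 = \frac{864}{49} - 43813 = - \frac{2145973}{49}$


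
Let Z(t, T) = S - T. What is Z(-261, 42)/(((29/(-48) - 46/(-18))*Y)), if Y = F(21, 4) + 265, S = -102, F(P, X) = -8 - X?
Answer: -20736/71093 ≈ -0.29167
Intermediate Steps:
Z(t, T) = -102 - T
Y = 253 (Y = (-8 - 1*4) + 265 = (-8 - 4) + 265 = -12 + 265 = 253)
Z(-261, 42)/(((29/(-48) - 46/(-18))*Y)) = (-102 - 1*42)/(((29/(-48) - 46/(-18))*253)) = (-102 - 42)/(((29*(-1/48) - 46*(-1/18))*253)) = -144*1/(253*(-29/48 + 23/9)) = -144/((281/144)*253) = -144/71093/144 = -144*144/71093 = -20736/71093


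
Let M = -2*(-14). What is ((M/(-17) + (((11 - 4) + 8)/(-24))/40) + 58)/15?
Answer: 12259/3264 ≈ 3.7558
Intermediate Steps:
M = 28
((M/(-17) + (((11 - 4) + 8)/(-24))/40) + 58)/15 = ((28/(-17) + (((11 - 4) + 8)/(-24))/40) + 58)/15 = ((28*(-1/17) + ((7 + 8)*(-1/24))*(1/40)) + 58)/15 = ((-28/17 + (15*(-1/24))*(1/40)) + 58)/15 = ((-28/17 - 5/8*1/40) + 58)/15 = ((-28/17 - 1/64) + 58)/15 = (-1809/1088 + 58)/15 = (1/15)*(61295/1088) = 12259/3264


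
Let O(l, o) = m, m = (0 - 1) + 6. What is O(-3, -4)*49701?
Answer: 248505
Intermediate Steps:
m = 5 (m = -1 + 6 = 5)
O(l, o) = 5
O(-3, -4)*49701 = 5*49701 = 248505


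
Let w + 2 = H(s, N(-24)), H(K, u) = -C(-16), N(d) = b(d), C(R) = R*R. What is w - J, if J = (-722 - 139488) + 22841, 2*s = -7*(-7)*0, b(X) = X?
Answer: 117111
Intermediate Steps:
C(R) = R²
N(d) = d
s = 0 (s = (-7*(-7)*0)/2 = (49*0)/2 = (½)*0 = 0)
H(K, u) = -256 (H(K, u) = -1*(-16)² = -1*256 = -256)
w = -258 (w = -2 - 256 = -258)
J = -117369 (J = -140210 + 22841 = -117369)
w - J = -258 - 1*(-117369) = -258 + 117369 = 117111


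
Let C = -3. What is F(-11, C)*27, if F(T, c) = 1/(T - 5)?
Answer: -27/16 ≈ -1.6875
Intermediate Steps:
F(T, c) = 1/(-5 + T)
F(-11, C)*27 = 27/(-5 - 11) = 27/(-16) = -1/16*27 = -27/16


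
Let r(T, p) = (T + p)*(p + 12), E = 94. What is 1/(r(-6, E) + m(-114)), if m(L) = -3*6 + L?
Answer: 1/9196 ≈ 0.00010874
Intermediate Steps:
m(L) = -18 + L
r(T, p) = (12 + p)*(T + p) (r(T, p) = (T + p)*(12 + p) = (12 + p)*(T + p))
1/(r(-6, E) + m(-114)) = 1/((94² + 12*(-6) + 12*94 - 6*94) + (-18 - 114)) = 1/((8836 - 72 + 1128 - 564) - 132) = 1/(9328 - 132) = 1/9196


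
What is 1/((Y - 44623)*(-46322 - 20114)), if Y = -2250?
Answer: 1/3114054628 ≈ 3.2112e-10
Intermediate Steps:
1/((Y - 44623)*(-46322 - 20114)) = 1/((-2250 - 44623)*(-46322 - 20114)) = 1/(-46873*(-66436)) = 1/3114054628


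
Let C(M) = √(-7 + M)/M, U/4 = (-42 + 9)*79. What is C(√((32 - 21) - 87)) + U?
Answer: -10428 - I*√19*√(-7 + 2*I*√19)/38 ≈ -10428.0 - 0.16584*I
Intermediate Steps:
U = -10428 (U = 4*((-42 + 9)*79) = 4*(-33*79) = 4*(-2607) = -10428)
C(M) = √(-7 + M)/M
C(√((32 - 21) - 87)) + U = √(-7 + √((32 - 21) - 87))/(√((32 - 21) - 87)) - 10428 = √(-7 + √(11 - 87))/(√(11 - 87)) - 10428 = √(-7 + √(-76))/(√(-76)) - 10428 = √(-7 + 2*I*√19)/((2*I*√19)) - 10428 = (-I*√19/38)*√(-7 + 2*I*√19) - 10428 = -I*√19*√(-7 + 2*I*√19)/38 - 10428 = -10428 - I*√19*√(-7 + 2*I*√19)/38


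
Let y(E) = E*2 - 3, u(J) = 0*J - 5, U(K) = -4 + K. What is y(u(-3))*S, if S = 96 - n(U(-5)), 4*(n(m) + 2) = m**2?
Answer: -4043/4 ≈ -1010.8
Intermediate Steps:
n(m) = -2 + m**2/4
u(J) = -5 (u(J) = 0 - 5 = -5)
y(E) = -3 + 2*E (y(E) = 2*E - 3 = -3 + 2*E)
S = 311/4 (S = 96 - (-2 + (-4 - 5)**2/4) = 96 - (-2 + (1/4)*(-9)**2) = 96 - (-2 + (1/4)*81) = 96 - (-2 + 81/4) = 96 - 1*73/4 = 96 - 73/4 = 311/4 ≈ 77.750)
y(u(-3))*S = (-3 + 2*(-5))*(311/4) = (-3 - 10)*(311/4) = -13*311/4 = -4043/4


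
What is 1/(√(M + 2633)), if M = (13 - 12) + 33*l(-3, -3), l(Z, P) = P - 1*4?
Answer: √267/801 ≈ 0.020400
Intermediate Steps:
l(Z, P) = -4 + P (l(Z, P) = P - 4 = -4 + P)
M = -230 (M = (13 - 12) + 33*(-4 - 3) = 1 + 33*(-7) = 1 - 231 = -230)
1/(√(M + 2633)) = 1/(√(-230 + 2633)) = 1/(√2403) = 1/(3*√267) = √267/801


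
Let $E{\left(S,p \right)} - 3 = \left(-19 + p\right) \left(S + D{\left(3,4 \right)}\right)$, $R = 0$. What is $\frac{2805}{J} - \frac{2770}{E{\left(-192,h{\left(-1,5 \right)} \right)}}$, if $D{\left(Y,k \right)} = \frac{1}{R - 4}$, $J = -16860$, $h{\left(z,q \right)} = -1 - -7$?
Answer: $- \frac{14325603}{11250116} \approx -1.2734$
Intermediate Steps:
$h{\left(z,q \right)} = 6$ ($h{\left(z,q \right)} = -1 + 7 = 6$)
$D{\left(Y,k \right)} = - \frac{1}{4}$ ($D{\left(Y,k \right)} = \frac{1}{0 - 4} = \frac{1}{-4} = - \frac{1}{4}$)
$E{\left(S,p \right)} = 3 + \left(-19 + p\right) \left(- \frac{1}{4} + S\right)$ ($E{\left(S,p \right)} = 3 + \left(-19 + p\right) \left(S - \frac{1}{4}\right) = 3 + \left(-19 + p\right) \left(- \frac{1}{4} + S\right)$)
$\frac{2805}{J} - \frac{2770}{E{\left(-192,h{\left(-1,5 \right)} \right)}} = \frac{2805}{-16860} - \frac{2770}{\frac{31}{4} - -3648 - \frac{3}{2} - 1152} = 2805 \left(- \frac{1}{16860}\right) - \frac{2770}{\frac{31}{4} + 3648 - \frac{3}{2} - 1152} = - \frac{187}{1124} - \frac{2770}{\frac{10009}{4}} = - \frac{187}{1124} - \frac{11080}{10009} = - \frac{14325603}{11250116}$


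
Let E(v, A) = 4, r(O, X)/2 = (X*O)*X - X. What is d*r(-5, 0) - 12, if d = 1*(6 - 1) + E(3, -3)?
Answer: -12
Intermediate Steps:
r(O, X) = -2*X + 2*O*X**2 (r(O, X) = 2*((X*O)*X - X) = 2*((O*X)*X - X) = 2*(O*X**2 - X) = 2*(-X + O*X**2) = -2*X + 2*O*X**2)
d = 9 (d = 1*(6 - 1) + 4 = 1*5 + 4 = 5 + 4 = 9)
d*r(-5, 0) - 12 = 9*(2*0*(-1 - 5*0)) - 12 = 9*(2*0*(-1 + 0)) - 12 = 9*(2*0*(-1)) - 12 = 9*0 - 12 = 0 - 12 = -12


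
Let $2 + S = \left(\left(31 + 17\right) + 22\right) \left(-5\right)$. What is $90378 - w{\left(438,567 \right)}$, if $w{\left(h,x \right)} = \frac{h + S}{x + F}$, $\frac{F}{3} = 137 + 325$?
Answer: $\frac{176508148}{1953} \approx 90378.0$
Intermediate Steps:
$F = 1386$ ($F = 3 \left(137 + 325\right) = 3 \cdot 462 = 1386$)
$S = -352$ ($S = -2 + \left(\left(31 + 17\right) + 22\right) \left(-5\right) = -2 + \left(48 + 22\right) \left(-5\right) = -2 + 70 \left(-5\right) = -2 - 350 = -352$)
$w{\left(h,x \right)} = \frac{-352 + h}{1386 + x}$ ($w{\left(h,x \right)} = \frac{h - 352}{x + 1386} = \frac{-352 + h}{1386 + x}$)
$90378 - w{\left(438,567 \right)} = 90378 - \frac{-352 + 438}{1386 + 567} = 90378 - \frac{1}{1953} \cdot 86 = 90378 - \frac{86}{1953} = \frac{176508148}{1953}$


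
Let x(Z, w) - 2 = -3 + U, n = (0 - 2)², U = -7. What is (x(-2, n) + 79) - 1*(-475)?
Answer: 546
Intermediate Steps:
n = 4 (n = (-2)² = 4)
x(Z, w) = -8 (x(Z, w) = 2 + (-3 - 7) = 2 - 10 = -8)
(x(-2, n) + 79) - 1*(-475) = (-8 + 79) - 1*(-475) = 71 + 475 = 546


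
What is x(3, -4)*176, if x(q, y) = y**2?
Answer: 2816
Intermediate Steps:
x(3, -4)*176 = (-4)**2*176 = 16*176 = 2816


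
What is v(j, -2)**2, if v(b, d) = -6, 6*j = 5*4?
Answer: 36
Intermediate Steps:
j = 10/3 (j = (5*4)/6 = (1/6)*20 = 10/3 ≈ 3.3333)
v(j, -2)**2 = (-6)**2 = 36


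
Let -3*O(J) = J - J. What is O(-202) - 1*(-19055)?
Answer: 19055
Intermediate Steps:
O(J) = 0 (O(J) = -(J - J)/3 = -1/3*0 = 0)
O(-202) - 1*(-19055) = 0 - 1*(-19055) = 0 + 19055 = 19055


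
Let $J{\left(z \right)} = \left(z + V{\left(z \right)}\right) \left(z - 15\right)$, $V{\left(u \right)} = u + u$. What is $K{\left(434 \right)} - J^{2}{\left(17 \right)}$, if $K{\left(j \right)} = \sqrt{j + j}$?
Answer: $-10404 + 2 \sqrt{217} \approx -10375.0$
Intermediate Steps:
$V{\left(u \right)} = 2 u$
$K{\left(j \right)} = \sqrt{2} \sqrt{j}$ ($K{\left(j \right)} = \sqrt{2 j} = \sqrt{2} \sqrt{j}$)
$J{\left(z \right)} = 3 z \left(-15 + z\right)$ ($J{\left(z \right)} = \left(z + 2 z\right) \left(z - 15\right) = 3 z \left(-15 + z\right)$)
$K{\left(434 \right)} - J^{2}{\left(17 \right)} = \sqrt{2} \sqrt{434} - \left(3 \cdot 17 \left(-15 + 17\right)\right)^{2} = 2 \sqrt{217} - \left(3 \cdot 17 \cdot 2\right)^{2} = 2 \sqrt{217} - 102^{2} = 2 \sqrt{217} - 10404 = -10404 + 2 \sqrt{217}$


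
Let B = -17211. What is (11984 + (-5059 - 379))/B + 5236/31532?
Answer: -9690973/45224771 ≈ -0.21428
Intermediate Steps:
(11984 + (-5059 - 379))/B + 5236/31532 = (11984 + (-5059 - 379))/(-17211) + 5236/31532 = (11984 - 5438)*(-1/17211) + 5236*(1/31532) = 6546*(-1/17211) + 1309/7883 = -2182/5737 + 1309/7883 = -9690973/45224771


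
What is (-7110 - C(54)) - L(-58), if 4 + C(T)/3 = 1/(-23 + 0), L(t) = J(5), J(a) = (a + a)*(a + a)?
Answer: -165551/23 ≈ -7197.9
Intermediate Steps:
J(a) = 4*a² (J(a) = (2*a)*(2*a) = 4*a²)
L(t) = 100 (L(t) = 4*5² = 4*25 = 100)
C(T) = -279/23 (C(T) = -12 + 3/(-23 + 0) = -12 + 3/(-23) = -12 + 3*(-1/23) = -12 - 3/23 = -279/23)
(-7110 - C(54)) - L(-58) = (-7110 - 1*(-279/23)) - 1*100 = (-7110 + 279/23) - 100 = -163251/23 - 100 = -165551/23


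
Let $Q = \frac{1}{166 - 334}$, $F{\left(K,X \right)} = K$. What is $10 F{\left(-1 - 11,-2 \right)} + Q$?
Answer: $- \frac{20161}{168} \approx -120.01$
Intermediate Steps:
$Q = - \frac{1}{168}$ ($Q = \frac{1}{-168} = - \frac{1}{168} \approx -0.0059524$)
$10 F{\left(-1 - 11,-2 \right)} + Q = 10 \left(-1 - 11\right) - \frac{1}{168} = 10 \left(-12\right) - \frac{1}{168} = -120 - \frac{1}{168} = - \frac{20161}{168}$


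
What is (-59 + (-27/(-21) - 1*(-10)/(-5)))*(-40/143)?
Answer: 1520/91 ≈ 16.703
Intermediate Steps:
(-59 + (-27/(-21) - 1*(-10)/(-5)))*(-40/143) = (-59 + (-27*(-1/21) + 10*(-⅕)))*(-40*1/143) = (-59 + (9/7 - 2))*(-40/143) = (-59 - 5/7)*(-40/143) = -418/7*(-40/143) = 1520/91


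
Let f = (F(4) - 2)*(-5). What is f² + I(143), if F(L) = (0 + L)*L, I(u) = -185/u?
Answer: 700515/143 ≈ 4898.7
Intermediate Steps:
F(L) = L² (F(L) = L*L = L²)
f = -70 (f = (4² - 2)*(-5) = (16 - 2)*(-5) = 14*(-5) = -70)
f² + I(143) = (-70)² - 185/143 = 4900 - 185*1/143 = 4900 - 185/143 = 700515/143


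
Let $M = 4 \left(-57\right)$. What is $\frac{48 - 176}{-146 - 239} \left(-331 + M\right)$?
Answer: $- \frac{71552}{385} \approx -185.85$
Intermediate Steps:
$M = -228$
$\frac{48 - 176}{-146 - 239} \left(-331 + M\right) = \frac{48 - 176}{-146 - 239} \left(-331 - 228\right) = - \frac{128}{-385} \left(-559\right) = \left(-128\right) \left(- \frac{1}{385}\right) \left(-559\right) = \frac{128}{385} \left(-559\right) = - \frac{71552}{385}$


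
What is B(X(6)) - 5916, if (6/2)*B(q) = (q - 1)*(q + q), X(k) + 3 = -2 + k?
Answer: -5916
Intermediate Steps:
X(k) = -5 + k (X(k) = -3 + (-2 + k) = -5 + k)
B(q) = 2*q*(-1 + q)/3 (B(q) = ((q - 1)*(q + q))/3 = ((-1 + q)*(2*q))/3 = (2*q*(-1 + q))/3 = 2*q*(-1 + q)/3)
B(X(6)) - 5916 = 2*(-5 + 6)*(-1 + (-5 + 6))/3 - 5916 = (⅔)*1*(-1 + 1) - 5916 = (⅔)*1*0 - 5916 = 0 - 5916 = -5916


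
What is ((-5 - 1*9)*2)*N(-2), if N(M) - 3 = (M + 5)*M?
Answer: 84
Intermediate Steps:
N(M) = 3 + M*(5 + M) (N(M) = 3 + (M + 5)*M = 3 + (5 + M)*M = 3 + M*(5 + M))
((-5 - 1*9)*2)*N(-2) = ((-5 - 1*9)*2)*(3 + (-2)² + 5*(-2)) = ((-5 - 9)*2)*(3 + 4 - 10) = -14*2*(-3) = -28*(-3) = 84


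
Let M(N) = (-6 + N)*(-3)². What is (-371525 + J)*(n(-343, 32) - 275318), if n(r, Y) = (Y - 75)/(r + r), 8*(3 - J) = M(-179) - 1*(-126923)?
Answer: 292503244971285/2744 ≈ 1.0660e+11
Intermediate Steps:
M(N) = -54 + 9*N (M(N) = (-6 + N)*9 = -54 + 9*N)
J = -62617/4 (J = 3 - ((-54 + 9*(-179)) - 1*(-126923))/8 = 3 - ((-54 - 1611) + 126923)/8 = 3 - (-1665 + 126923)/8 = 3 - ⅛*125258 = 3 - 62629/4 = -62617/4 ≈ -15654.)
n(r, Y) = (-75 + Y)/(2*r) (n(r, Y) = (-75 + Y)/((2*r)) = (-75 + Y)*(1/(2*r)) = (-75 + Y)/(2*r))
(-371525 + J)*(n(-343, 32) - 275318) = (-371525 - 62617/4)*((½)*(-75 + 32)/(-343) - 275318) = -1548717*((½)*(-1/343)*(-43) - 275318)/4 = -1548717*(43/686 - 275318)/4 = -1548717/4*(-188868105/686) = 292503244971285/2744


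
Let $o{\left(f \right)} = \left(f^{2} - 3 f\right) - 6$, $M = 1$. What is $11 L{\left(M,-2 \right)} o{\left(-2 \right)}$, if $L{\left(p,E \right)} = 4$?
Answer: $176$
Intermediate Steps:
$o{\left(f \right)} = -6 + f^{2} - 3 f$
$11 L{\left(M,-2 \right)} o{\left(-2 \right)} = 11 \cdot 4 \left(-6 + \left(-2\right)^{2} - -6\right) = 44 \left(-6 + 4 + 6\right) = 44 \cdot 4 = 176$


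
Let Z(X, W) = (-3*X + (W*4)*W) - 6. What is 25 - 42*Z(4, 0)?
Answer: 781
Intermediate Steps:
Z(X, W) = -6 - 3*X + 4*W**2 (Z(X, W) = (-3*X + (4*W)*W) - 6 = (-3*X + 4*W**2) - 6 = -6 - 3*X + 4*W**2)
25 - 42*Z(4, 0) = 25 - 42*(-6 - 3*4 + 4*0**2) = 25 - 42*(-6 - 12 + 4*0) = 25 - 42*(-6 - 12 + 0) = 25 - 42*(-18) = 25 + 756 = 781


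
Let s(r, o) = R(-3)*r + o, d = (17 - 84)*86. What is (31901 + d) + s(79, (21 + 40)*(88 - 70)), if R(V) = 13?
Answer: 28264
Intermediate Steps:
d = -5762 (d = -67*86 = -5762)
s(r, o) = o + 13*r (s(r, o) = 13*r + o = o + 13*r)
(31901 + d) + s(79, (21 + 40)*(88 - 70)) = (31901 - 5762) + ((21 + 40)*(88 - 70) + 13*79) = 26139 + (61*18 + 1027) = 26139 + (1098 + 1027) = 26139 + 2125 = 28264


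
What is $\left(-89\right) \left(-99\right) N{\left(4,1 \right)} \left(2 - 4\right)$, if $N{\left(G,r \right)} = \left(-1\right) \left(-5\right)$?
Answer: $-88110$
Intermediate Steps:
$N{\left(G,r \right)} = 5$
$\left(-89\right) \left(-99\right) N{\left(4,1 \right)} \left(2 - 4\right) = \left(-89\right) \left(-99\right) 5 \left(2 - 4\right) = 8811 \cdot 5 \left(-2\right) = 8811 \left(-10\right) = -88110$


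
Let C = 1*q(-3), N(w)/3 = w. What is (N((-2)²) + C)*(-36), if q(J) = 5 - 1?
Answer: -576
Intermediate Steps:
q(J) = 4
N(w) = 3*w
C = 4 (C = 1*4 = 4)
(N((-2)²) + C)*(-36) = (3*(-2)² + 4)*(-36) = (3*4 + 4)*(-36) = (12 + 4)*(-36) = 16*(-36) = -576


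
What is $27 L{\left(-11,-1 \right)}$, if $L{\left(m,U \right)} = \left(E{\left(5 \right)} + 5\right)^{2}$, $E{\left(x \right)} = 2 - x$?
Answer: $108$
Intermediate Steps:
$L{\left(m,U \right)} = 4$ ($L{\left(m,U \right)} = \left(\left(2 - 5\right) + 5\right)^{2} = \left(-3 + 5\right)^{2} = 2^{2} = 4$)
$27 L{\left(-11,-1 \right)} = 27 \cdot 4 = 108$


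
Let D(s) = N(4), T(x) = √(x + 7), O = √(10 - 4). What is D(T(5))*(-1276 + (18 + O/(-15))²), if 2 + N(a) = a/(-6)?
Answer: 571184/225 + 32*√6/5 ≈ 2554.3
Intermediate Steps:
O = √6 ≈ 2.4495
T(x) = √(7 + x)
N(a) = -2 - a/6 (N(a) = -2 + a/(-6) = -2 + a*(-⅙) = -2 - a/6)
D(s) = -8/3 (D(s) = -2 - ⅙*4 = -2 - ⅔ = -8/3)
D(T(5))*(-1276 + (18 + O/(-15))²) = -8*(-1276 + (18 + √6/(-15))²)/3 = -8*(-1276 + (18 + √6*(-1/15))²)/3 = -8*(-1276 + (18 - √6/15)²)/3 = 10208/3 - 8*(18 - √6/15)²/3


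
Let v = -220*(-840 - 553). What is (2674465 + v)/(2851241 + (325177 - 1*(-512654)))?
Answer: 2980925/3689072 ≈ 0.80804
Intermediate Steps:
v = 306460 (v = -220*(-1393) = 306460)
(2674465 + v)/(2851241 + (325177 - 1*(-512654))) = (2674465 + 306460)/(2851241 + (325177 - 1*(-512654))) = 2980925/(2851241 + (325177 + 512654)) = 2980925/(2851241 + 837831) = 2980925/3689072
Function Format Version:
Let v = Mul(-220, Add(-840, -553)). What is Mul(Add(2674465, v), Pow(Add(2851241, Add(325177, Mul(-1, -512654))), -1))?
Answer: Rational(2980925, 3689072) ≈ 0.80804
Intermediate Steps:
v = 306460 (v = Mul(-220, -1393) = 306460)
Mul(Add(2674465, v), Pow(Add(2851241, Add(325177, Mul(-1, -512654))), -1)) = Mul(Add(2674465, 306460), Pow(Add(2851241, Add(325177, Mul(-1, -512654))), -1)) = Mul(2980925, Pow(Add(2851241, Add(325177, 512654)), -1)) = Mul(2980925, Pow(Add(2851241, 837831), -1)) = Mul(2980925, Pow(3689072, -1)) = Mul(2980925, Rational(1, 3689072)) = Rational(2980925, 3689072)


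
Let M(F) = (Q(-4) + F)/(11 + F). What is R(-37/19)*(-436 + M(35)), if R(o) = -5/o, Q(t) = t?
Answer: -1902375/1702 ≈ -1117.7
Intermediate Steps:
M(F) = (-4 + F)/(11 + F)
R(-37/19)*(-436 + M(35)) = (-5/((-37/19)))*(-436 + (-4 + 35)/(11 + 35)) = (-5/((-37*1/19)))*(-436 + 31/46) = (-5/(-37/19))*(-436 + (1/46)*31) = (-5*(-19/37))*(-436 + 31/46) = (95/37)*(-20025/46) = -1902375/1702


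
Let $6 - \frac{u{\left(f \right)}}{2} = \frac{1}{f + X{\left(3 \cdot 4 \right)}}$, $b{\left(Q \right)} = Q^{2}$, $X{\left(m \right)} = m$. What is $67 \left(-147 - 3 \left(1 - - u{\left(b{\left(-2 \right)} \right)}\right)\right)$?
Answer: $- \frac{99495}{8} \approx -12437.0$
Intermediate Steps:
$u{\left(f \right)} = 12 - \frac{2}{12 + f}$ ($u{\left(f \right)} = 12 - \frac{2}{f + 3 \cdot 4} = 12 - \frac{2}{f + 12} = 12 - \frac{2}{12 + f}$)
$67 \left(-147 - 3 \left(1 - - u{\left(b{\left(-2 \right)} \right)}\right)\right) = 67 \left(-147 - 3 \left(1 + \left(\frac{2 \left(71 + 6 \left(-2\right)^{2}\right)}{12 + \left(-2\right)^{2}} - 0\right)\right)\right) = 67 \left(-147 - 3 \left(1 + \left(\frac{2 \left(71 + 6 \cdot 4\right)}{12 + 4} + 0\right)\right)\right) = 67 \left(-147 - 3 \left(1 + \left(\frac{2 \left(71 + 24\right)}{16} + 0\right)\right)\right) = 67 \left(-147 - 3 \left(1 + \left(2 \cdot \frac{1}{16} \cdot 95 + 0\right)\right)\right) = 67 \left(-147 - 3 \left(1 + \left(\frac{95}{8} + 0\right)\right)\right) = 67 \left(-147 - 3 \left(1 + \frac{95}{8}\right)\right) = 67 \left(-147 - \frac{309}{8}\right) = 67 \left(- \frac{1485}{8}\right) = - \frac{99495}{8}$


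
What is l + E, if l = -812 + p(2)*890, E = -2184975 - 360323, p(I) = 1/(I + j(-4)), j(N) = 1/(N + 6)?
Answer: -2545754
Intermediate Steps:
j(N) = 1/(6 + N)
p(I) = 1/(1/2 + I) (p(I) = 1/(I + 1/(6 - 4)) = 1/(I + 1/2) = 1/(1/2 + I))
E = -2545298
l = -456 (l = -812 + (2/(1 + 2*2))*890 = -812 + (2/(1 + 4))*890 = -812 + (2/5)*890 = -812 + 356 = -456)
l + E = -456 - 2545298 = -2545754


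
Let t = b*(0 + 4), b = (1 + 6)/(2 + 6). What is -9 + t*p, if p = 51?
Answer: 339/2 ≈ 169.50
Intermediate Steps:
b = 7/8 ≈ 0.87500
t = 7/2 (t = 7*(0 + 4)/8 = (7/8)*4 = 7/2 ≈ 3.5000)
-9 + t*p = -9 + (7/2)*51 = -9 + 357/2 = 339/2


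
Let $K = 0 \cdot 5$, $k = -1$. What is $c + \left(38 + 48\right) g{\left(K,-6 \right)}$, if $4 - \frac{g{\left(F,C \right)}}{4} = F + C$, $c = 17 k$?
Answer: $3423$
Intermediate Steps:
$K = 0$
$c = -17$ ($c = 17 \left(-1\right) = -17$)
$g{\left(F,C \right)} = 16 - 4 C - 4 F$ ($g{\left(F,C \right)} = 16 - 4 \left(F + C\right) = 16 - 4 \left(C + F\right) = 16 - \left(4 C + 4 F\right) = 16 - 4 C - 4 F$)
$c + \left(38 + 48\right) g{\left(K,-6 \right)} = -17 + \left(38 + 48\right) \left(16 - -24 - 0\right) = -17 + 86 \left(16 + 24 + 0\right) = -17 + 86 \cdot 40 = -17 + 3440 = 3423$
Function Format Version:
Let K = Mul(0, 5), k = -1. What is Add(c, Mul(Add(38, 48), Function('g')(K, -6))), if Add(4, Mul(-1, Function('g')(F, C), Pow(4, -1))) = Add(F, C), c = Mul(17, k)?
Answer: 3423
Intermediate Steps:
K = 0
c = -17 (c = Mul(17, -1) = -17)
Function('g')(F, C) = Add(16, Mul(-4, C), Mul(-4, F)) (Function('g')(F, C) = Add(16, Mul(-4, Add(F, C))) = Add(16, Mul(-4, Add(C, F))) = Add(16, Add(Mul(-4, C), Mul(-4, F))) = Add(16, Mul(-4, C), Mul(-4, F)))
Add(c, Mul(Add(38, 48), Function('g')(K, -6))) = Add(-17, Mul(Add(38, 48), Add(16, Mul(-4, -6), Mul(-4, 0)))) = Add(-17, Mul(86, Add(16, 24, 0))) = Add(-17, Mul(86, 40)) = Add(-17, 3440) = 3423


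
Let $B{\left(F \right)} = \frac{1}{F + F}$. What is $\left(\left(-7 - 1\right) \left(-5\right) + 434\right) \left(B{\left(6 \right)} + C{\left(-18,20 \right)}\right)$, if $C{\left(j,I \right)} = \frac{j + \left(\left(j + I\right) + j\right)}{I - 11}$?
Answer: $- \frac{10507}{6} \approx -1751.2$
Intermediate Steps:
$C{\left(j,I \right)} = \frac{I + 3 j}{-11 + I}$ ($C{\left(j,I \right)} = \frac{j + \left(\left(I + j\right) + j\right)}{-11 + I} = \frac{j + \left(I + 2 j\right)}{-11 + I} = \frac{I + 3 j}{-11 + I}$)
$B{\left(F \right)} = \frac{1}{2 F}$
$\left(\left(-7 - 1\right) \left(-5\right) + 434\right) \left(B{\left(6 \right)} + C{\left(-18,20 \right)}\right) = \left(\left(-7 - 1\right) \left(-5\right) + 434\right) \left(\frac{1}{2 \cdot 6} + \frac{20 + 3 \left(-18\right)}{-11 + 20}\right) = \left(\left(-8\right) \left(-5\right) + 434\right) \left(\frac{1}{2} \cdot \frac{1}{6} + \frac{20 - 54}{9}\right) = \left(40 + 434\right) \left(\frac{1}{12} + \frac{1}{9} \left(-34\right)\right) = 474 \left(\frac{1}{12} - \frac{34}{9}\right) = 474 \left(- \frac{133}{36}\right) = - \frac{10507}{6}$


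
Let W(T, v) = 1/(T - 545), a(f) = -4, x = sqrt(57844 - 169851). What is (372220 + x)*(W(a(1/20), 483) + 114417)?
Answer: 23380973989040/549 + 62814932*I*sqrt(112007)/549 ≈ 4.2588e+10 + 3.8292e+7*I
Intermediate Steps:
x = I*sqrt(112007) (x = sqrt(-112007) = I*sqrt(112007) ≈ 334.67*I)
W(T, v) = 1/(-545 + T)
(372220 + x)*(W(a(1/20), 483) + 114417) = (372220 + I*sqrt(112007))*(1/(-545 - 4) + 114417) = (372220 + I*sqrt(112007))*(1/(-549) + 114417) = (372220 + I*sqrt(112007))*(-1/549 + 114417) = (372220 + I*sqrt(112007))*(62814932/549) = 23380973989040/549 + 62814932*I*sqrt(112007)/549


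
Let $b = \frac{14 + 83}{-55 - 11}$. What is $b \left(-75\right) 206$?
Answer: $\frac{249775}{11} \approx 22707.0$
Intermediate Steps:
$b = - \frac{97}{66}$ ($b = \frac{97}{-66} = 97 \left(- \frac{1}{66}\right) = - \frac{97}{66} \approx -1.4697$)
$b \left(-75\right) 206 = \left(- \frac{97}{66}\right) \left(-75\right) 206 = \frac{2425}{22} \cdot 206 = \frac{249775}{11}$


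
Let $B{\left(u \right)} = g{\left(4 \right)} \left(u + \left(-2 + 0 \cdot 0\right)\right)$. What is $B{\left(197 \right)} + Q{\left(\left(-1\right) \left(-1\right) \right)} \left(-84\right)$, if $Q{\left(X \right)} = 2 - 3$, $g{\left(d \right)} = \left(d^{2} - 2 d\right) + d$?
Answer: $2424$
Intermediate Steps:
$g{\left(d \right)} = d^{2} - d$
$Q{\left(X \right)} = -1$
$B{\left(u \right)} = -24 + 12 u$ ($B{\left(u \right)} = 4 \left(-1 + 4\right) \left(u + \left(-2 + 0 \cdot 0\right)\right) = 4 \cdot 3 \left(u + \left(-2 + 0\right)\right) = 12 \left(u - 2\right) = 12 \left(-2 + u\right) = -24 + 12 u$)
$B{\left(197 \right)} + Q{\left(\left(-1\right) \left(-1\right) \right)} \left(-84\right) = \left(-24 + 12 \cdot 197\right) - -84 = \left(-24 + 2364\right) + 84 = 2340 + 84 = 2424$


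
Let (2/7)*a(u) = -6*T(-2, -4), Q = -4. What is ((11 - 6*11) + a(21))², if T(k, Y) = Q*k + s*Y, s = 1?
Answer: 19321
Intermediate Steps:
T(k, Y) = Y - 4*k (T(k, Y) = -4*k + 1*Y = -4*k + Y = Y - 4*k)
a(u) = -84 (a(u) = 7*(-6*(-4 - 4*(-2)))/2 = 7*(-6*(-4 + 8))/2 = 7*(-6*4)/2 = (7/2)*(-24) = -84)
((11 - 6*11) + a(21))² = ((11 - 6*11) - 84)² = ((11 - 66) - 84)² = (-55 - 84)² = (-139)² = 19321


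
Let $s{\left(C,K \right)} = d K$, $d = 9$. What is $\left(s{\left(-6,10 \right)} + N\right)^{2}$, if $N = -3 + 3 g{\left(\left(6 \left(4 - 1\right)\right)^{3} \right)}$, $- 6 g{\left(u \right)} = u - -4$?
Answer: $8014561$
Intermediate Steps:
$s{\left(C,K \right)} = 9 K$
$g{\left(u \right)} = - \frac{2}{3} - \frac{u}{6}$ ($g{\left(u \right)} = - \frac{u - -4}{6} = - \frac{u + 4}{6} = - \frac{4 + u}{6} = - \frac{2}{3} - \frac{u}{6}$)
$N = -2921$ ($N = -3 + 3 \left(- \frac{2}{3} - \frac{\left(6 \left(4 - 1\right)\right)^{3}}{6}\right) = -3 + 3 \left(- \frac{2}{3} - \frac{\left(6 \cdot 3\right)^{3}}{6}\right) = -3 + 3 \left(- \frac{2}{3} - \frac{18^{3}}{6}\right) = -3 + 3 \left(- \frac{2}{3} - 972\right) = -3 + 3 \left(- \frac{2918}{3}\right) = -3 - 2918 = -2921$)
$\left(s{\left(-6,10 \right)} + N\right)^{2} = \left(9 \cdot 10 - 2921\right)^{2} = \left(90 - 2921\right)^{2} = \left(-2831\right)^{2} = 8014561$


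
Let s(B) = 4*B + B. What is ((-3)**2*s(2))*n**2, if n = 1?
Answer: 90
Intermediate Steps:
s(B) = 5*B
((-3)**2*s(2))*n**2 = ((-3)**2*(5*2))*1**2 = (9*10)*1 = 90*1 = 90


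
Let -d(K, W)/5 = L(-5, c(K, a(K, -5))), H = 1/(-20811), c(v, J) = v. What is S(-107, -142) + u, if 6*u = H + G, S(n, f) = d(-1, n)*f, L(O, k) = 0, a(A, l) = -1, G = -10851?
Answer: -112910081/62433 ≈ -1808.5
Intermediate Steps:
H = -1/20811 ≈ -4.8052e-5
d(K, W) = 0 (d(K, W) = -5*0 = 0)
S(n, f) = 0 (S(n, f) = 0*f = 0)
u = -112910081/62433 (u = (-1/20811 - 10851)/6 = (⅙)*(-225820162/20811) = -112910081/62433 ≈ -1808.5)
S(-107, -142) + u = 0 - 112910081/62433 = -112910081/62433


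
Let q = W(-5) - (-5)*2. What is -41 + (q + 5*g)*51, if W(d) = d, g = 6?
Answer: 1744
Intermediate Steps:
q = 5 (q = -5 - (-5)*2 = -5 - 1*(-10) = -5 + 10 = 5)
-41 + (q + 5*g)*51 = -41 + (5 + 5*6)*51 = -41 + (5 + 30)*51 = -41 + 35*51 = -41 + 1785 = 1744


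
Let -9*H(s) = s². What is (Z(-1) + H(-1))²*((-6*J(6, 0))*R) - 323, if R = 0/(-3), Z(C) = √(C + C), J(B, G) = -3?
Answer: -323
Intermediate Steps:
Z(C) = √2*√C (Z(C) = √(2*C) = √2*√C)
R = 0 (R = 0*(-⅓) = 0)
H(s) = -s²/9
(Z(-1) + H(-1))²*((-6*J(6, 0))*R) - 323 = (√2*√(-1) - ⅑*(-1)²)²*(-6*(-3)*0) - 323 = (√2*I - ⅑*1)²*(18*0) - 323 = (I*√2 - ⅑)²*0 - 323 = (-⅑ + I*√2)²*0 - 323 = 0 - 323 = -323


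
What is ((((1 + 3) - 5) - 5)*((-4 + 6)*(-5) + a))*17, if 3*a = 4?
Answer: 884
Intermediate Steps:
a = 4/3 (a = (⅓)*4 = 4/3 ≈ 1.3333)
((((1 + 3) - 5) - 5)*((-4 + 6)*(-5) + a))*17 = ((((1 + 3) - 5) - 5)*((-4 + 6)*(-5) + 4/3))*17 = (((4 - 5) - 5)*(2*(-5) + 4/3))*17 = ((-1 - 5)*(-10 + 4/3))*17 = -6*(-26/3)*17 = 52*17 = 884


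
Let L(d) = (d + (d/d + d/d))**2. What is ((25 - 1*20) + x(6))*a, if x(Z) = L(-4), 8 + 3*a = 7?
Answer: -3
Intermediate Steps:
a = -1/3 (a = -8/3 + (1/3)*7 = -8/3 + 7/3 = -1/3 ≈ -0.33333)
L(d) = (2 + d)**2 (L(d) = (d + (1 + 1))**2 = (d + 2)**2 = (2 + d)**2)
x(Z) = 4 (x(Z) = (2 - 4)**2 = (-2)**2 = 4)
((25 - 1*20) + x(6))*a = ((25 - 1*20) + 4)*(-1/3) = ((25 - 20) + 4)*(-1/3) = (5 + 4)*(-1/3) = 9*(-1/3) = -3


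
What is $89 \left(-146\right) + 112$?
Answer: $-12882$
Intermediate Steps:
$89 \left(-146\right) + 112 = -12994 + 112 = -12882$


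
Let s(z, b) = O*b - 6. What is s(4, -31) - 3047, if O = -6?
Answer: -2867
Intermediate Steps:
s(z, b) = -6 - 6*b (s(z, b) = -6*b - 6 = -6 - 6*b)
s(4, -31) - 3047 = (-6 - 6*(-31)) - 3047 = (-6 + 186) - 3047 = 180 - 3047 = -2867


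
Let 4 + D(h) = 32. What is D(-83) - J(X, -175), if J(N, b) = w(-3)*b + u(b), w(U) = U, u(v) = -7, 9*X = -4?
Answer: -490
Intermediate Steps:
X = -4/9 (X = (⅑)*(-4) = -4/9 ≈ -0.44444)
J(N, b) = -7 - 3*b (J(N, b) = -3*b - 7 = -7 - 3*b)
D(h) = 28 (D(h) = -4 + 32 = 28)
D(-83) - J(X, -175) = 28 - (-7 - 3*(-175)) = 28 - (-7 + 525) = 28 - 1*518 = 28 - 518 = -490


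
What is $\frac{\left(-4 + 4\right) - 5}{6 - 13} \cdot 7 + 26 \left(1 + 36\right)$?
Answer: $967$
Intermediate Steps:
$\frac{\left(-4 + 4\right) - 5}{6 - 13} \cdot 7 + 26 \left(1 + 36\right) = \frac{0 - 5}{-7} \cdot 7 + 26 \cdot 37 = \left(- \frac{1}{7}\right) \left(-5\right) 7 + 962 = \frac{5}{7} \cdot 7 + 962 = 5 + 962 = 967$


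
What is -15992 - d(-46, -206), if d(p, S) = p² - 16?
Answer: -18092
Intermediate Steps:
d(p, S) = -16 + p²
-15992 - d(-46, -206) = -15992 - (-16 + (-46)²) = -15992 - (-16 + 2116) = -15992 - 1*2100 = -15992 - 2100 = -18092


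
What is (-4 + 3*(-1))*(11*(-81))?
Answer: 6237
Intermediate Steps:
(-4 + 3*(-1))*(11*(-81)) = (-4 - 3)*(-891) = -7*(-891) = 6237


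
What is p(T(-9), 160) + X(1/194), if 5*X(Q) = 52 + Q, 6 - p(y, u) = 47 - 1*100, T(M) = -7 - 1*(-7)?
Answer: 67319/970 ≈ 69.401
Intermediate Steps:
T(M) = 0 (T(M) = -7 + 7 = 0)
p(y, u) = 59 (p(y, u) = 6 - (47 - 1*100) = 6 - (47 - 100) = 6 - 1*(-53) = 6 + 53 = 59)
X(Q) = 52/5 + Q/5 (X(Q) = (52 + Q)/5 = 52/5 + Q/5)
p(T(-9), 160) + X(1/194) = 59 + (52/5 + (1/5)/194) = 59 + (52/5 + (1/5)*(1/194)) = 59 + (52/5 + 1/970) = 59 + 10089/970 = 67319/970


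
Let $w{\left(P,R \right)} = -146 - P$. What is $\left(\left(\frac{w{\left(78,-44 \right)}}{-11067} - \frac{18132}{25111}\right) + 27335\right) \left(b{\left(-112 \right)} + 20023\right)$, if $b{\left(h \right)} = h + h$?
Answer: $\frac{21485578970172655}{39700491} \approx 5.4119 \cdot 10^{8}$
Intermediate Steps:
$b{\left(h \right)} = 2 h$
$\left(\left(\frac{w{\left(78,-44 \right)}}{-11067} - \frac{18132}{25111}\right) + 27335\right) \left(b{\left(-112 \right)} + 20023\right) = \left(\left(\frac{-146 - 78}{-11067} - \frac{18132}{25111}\right) + 27335\right) \left(2 \left(-112\right) + 20023\right) = \left(\left(\left(-146 - 78\right) \left(- \frac{1}{11067}\right) - \frac{18132}{25111}\right) + 27335\right) \left(-224 + 20023\right) = \left(\left(\left(-224\right) \left(- \frac{1}{11067}\right) - \frac{18132}{25111}\right) + 27335\right) 19799 = \left(\left(\frac{32}{1581} - \frac{18132}{25111}\right) + 27335\right) 19799 = \left(- \frac{27863140}{39700491} + 27335\right) 19799 = \frac{1085185058345}{39700491} \cdot 19799 = \frac{21485578970172655}{39700491}$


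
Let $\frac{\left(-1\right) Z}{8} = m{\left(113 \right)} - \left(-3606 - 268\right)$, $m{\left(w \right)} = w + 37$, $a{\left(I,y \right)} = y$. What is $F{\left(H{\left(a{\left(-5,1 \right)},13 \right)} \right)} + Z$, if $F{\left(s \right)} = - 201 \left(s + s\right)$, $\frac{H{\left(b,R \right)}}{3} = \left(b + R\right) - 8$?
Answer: $-39428$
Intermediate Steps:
$H{\left(b,R \right)} = -24 + 3 R + 3 b$ ($H{\left(b,R \right)} = 3 \left(\left(b + R\right) - 8\right) = 3 \left(\left(R + b\right) - 8\right) = 3 \left(-8 + R + b\right) = -24 + 3 R + 3 b$)
$m{\left(w \right)} = 37 + w$
$F{\left(s \right)} = - 402 s$ ($F{\left(s \right)} = - 201 \cdot 2 s = - 402 s$)
$Z = -32192$ ($Z = - 8 \left(\left(37 + 113\right) - \left(-3606 - 268\right)\right) = - 8 \left(150 - \left(-3606 - 268\right)\right) = - 8 \left(150 - -3874\right) = - 8 \left(150 + 3874\right) = \left(-8\right) 4024 = -32192$)
$F{\left(H{\left(a{\left(-5,1 \right)},13 \right)} \right)} + Z = - 402 \left(-24 + 3 \cdot 13 + 3 \cdot 1\right) - 32192 = - 402 \left(-24 + 39 + 3\right) - 32192 = \left(-402\right) 18 - 32192 = -7236 - 32192 = -39428$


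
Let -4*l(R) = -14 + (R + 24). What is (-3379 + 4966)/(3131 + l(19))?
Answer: 2116/4165 ≈ 0.50804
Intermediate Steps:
l(R) = -5/2 - R/4 (l(R) = -(-14 + (R + 24))/4 = -(-14 + (24 + R))/4 = -(10 + R)/4 = -5/2 - R/4)
(-3379 + 4966)/(3131 + l(19)) = (-3379 + 4966)/(3131 + (-5/2 - ¼*19)) = 1587/(3131 + (-5/2 - 19/4)) = 1587/(3131 - 29/4) = 1587/(12495/4) = 1587*(4/12495) = 2116/4165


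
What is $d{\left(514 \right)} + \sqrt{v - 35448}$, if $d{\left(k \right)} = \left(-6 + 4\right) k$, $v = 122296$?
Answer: $-1028 + 8 \sqrt{1357} \approx -733.3$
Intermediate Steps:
$d{\left(k \right)} = - 2 k$
$d{\left(514 \right)} + \sqrt{v - 35448} = \left(-2\right) 514 + \sqrt{122296 - 35448} = -1028 + \sqrt{86848} = -1028 + 8 \sqrt{1357}$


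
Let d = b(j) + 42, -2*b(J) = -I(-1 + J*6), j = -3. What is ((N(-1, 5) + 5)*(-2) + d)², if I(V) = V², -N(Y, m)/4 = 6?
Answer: 271441/4 ≈ 67860.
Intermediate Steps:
N(Y, m) = -24 (N(Y, m) = -4*6 = -24)
b(J) = (-1 + 6*J)²/2 (b(J) = -(-1)*(-1 + J*6)²/2 = -(-1)*(-1 + 6*J)²/2 = (-1 + 6*J)²/2)
d = 445/2 (d = (-1 + 6*(-3))²/2 + 42 = (-1 - 18)²/2 + 42 = (½)*(-19)² + 42 = (½)*361 + 42 = 361/2 + 42 = 445/2 ≈ 222.50)
((N(-1, 5) + 5)*(-2) + d)² = ((-24 + 5)*(-2) + 445/2)² = (-19*(-2) + 445/2)² = (38 + 445/2)² = (521/2)² = 271441/4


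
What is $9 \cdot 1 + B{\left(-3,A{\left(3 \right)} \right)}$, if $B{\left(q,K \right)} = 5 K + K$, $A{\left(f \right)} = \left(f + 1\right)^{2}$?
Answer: $105$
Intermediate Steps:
$A{\left(f \right)} = \left(1 + f\right)^{2}$
$B{\left(q,K \right)} = 6 K$
$9 \cdot 1 + B{\left(-3,A{\left(3 \right)} \right)} = 9 \cdot 1 + 6 \left(1 + 3\right)^{2} = 9 + 6 \cdot 4^{2} = 9 + 6 \cdot 16 = 9 + 96 = 105$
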